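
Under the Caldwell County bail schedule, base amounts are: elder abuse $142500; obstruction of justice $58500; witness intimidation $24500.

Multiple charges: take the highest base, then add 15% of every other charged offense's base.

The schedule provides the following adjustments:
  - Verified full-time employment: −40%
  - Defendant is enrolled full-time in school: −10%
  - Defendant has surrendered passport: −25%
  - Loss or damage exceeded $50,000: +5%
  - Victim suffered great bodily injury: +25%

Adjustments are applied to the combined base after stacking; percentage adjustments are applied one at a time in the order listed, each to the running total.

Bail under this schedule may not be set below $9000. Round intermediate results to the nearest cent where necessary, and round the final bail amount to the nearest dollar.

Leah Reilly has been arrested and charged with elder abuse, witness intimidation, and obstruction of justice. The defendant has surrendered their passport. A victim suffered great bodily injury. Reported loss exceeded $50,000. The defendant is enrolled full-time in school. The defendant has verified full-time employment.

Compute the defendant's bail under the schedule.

Base amounts from the schedule: elder abuse $142500; witness intimidation $24500; obstruction of justice $58500.
Stacking rule: highest base plus 15% of each additional charge. Highest is elder abuse at $142500. Additional: $24500 × 15% = $3675; $58500 × 15% = $8775. Combined base = $142500 + $12450 = $154950.
Verified full-time employment (−40%): $154950 × 0.6 = $92970.
Defendant is enrolled full-time in school (−10%): $92970 × 0.9 = $83673.
Defendant has surrendered passport (−25%): $83673 × 0.75 = $62754.75.
Loss or damage exceeded $50,000 (+5%): $62754.75 × 1.05 = $65892.49.
Victim suffered great bodily injury (+25%): $65892.49 × 1.25 = $82365.61.
$82365.61 is at or above the $9000 minimum.
Rounded to the nearest dollar: $82366.

$82366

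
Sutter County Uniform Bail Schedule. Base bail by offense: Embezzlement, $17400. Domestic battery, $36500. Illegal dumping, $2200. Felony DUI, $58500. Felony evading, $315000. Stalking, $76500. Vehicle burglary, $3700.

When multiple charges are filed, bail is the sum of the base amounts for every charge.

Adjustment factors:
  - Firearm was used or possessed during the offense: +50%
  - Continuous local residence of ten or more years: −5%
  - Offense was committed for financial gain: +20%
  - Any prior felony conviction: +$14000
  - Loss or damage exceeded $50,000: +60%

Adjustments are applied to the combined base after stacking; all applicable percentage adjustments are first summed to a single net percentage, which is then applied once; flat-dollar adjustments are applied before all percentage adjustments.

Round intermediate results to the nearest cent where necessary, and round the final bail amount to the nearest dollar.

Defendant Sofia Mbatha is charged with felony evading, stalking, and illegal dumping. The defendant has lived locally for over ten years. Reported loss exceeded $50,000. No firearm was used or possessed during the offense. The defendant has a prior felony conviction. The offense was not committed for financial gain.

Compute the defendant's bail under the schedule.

Base amounts from the schedule: felony evading $315000; stalking $76500; illegal dumping $2200.
Stacking rule: sum of all bases. $315000 + $76500 + $2200 = $393700.
Any prior felony conviction (+$14000 flat): $393700 + $14000 = $407700.
Net percentage adjustment: −5% +60% = +55%. $407700 × 1.55 = $631935.

$631935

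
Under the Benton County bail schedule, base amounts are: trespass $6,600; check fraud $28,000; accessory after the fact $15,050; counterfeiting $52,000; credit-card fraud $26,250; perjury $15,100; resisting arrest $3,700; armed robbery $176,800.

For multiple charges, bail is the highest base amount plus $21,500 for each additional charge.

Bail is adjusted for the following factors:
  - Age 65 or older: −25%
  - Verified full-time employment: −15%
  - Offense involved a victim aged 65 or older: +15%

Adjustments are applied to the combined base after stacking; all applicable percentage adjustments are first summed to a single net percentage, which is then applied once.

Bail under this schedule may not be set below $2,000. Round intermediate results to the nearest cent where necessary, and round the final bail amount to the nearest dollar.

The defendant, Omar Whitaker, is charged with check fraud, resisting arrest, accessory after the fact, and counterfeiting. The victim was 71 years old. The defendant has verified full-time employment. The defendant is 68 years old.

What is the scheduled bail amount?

$87,375

Base amounts from the schedule: check fraud $28,000; resisting arrest $3,700; accessory after the fact $15,050; counterfeiting $52,000.
Stacking rule: highest base plus $21,500 per additional charge. Highest is counterfeiting at $52,000; 3 additional charges → +$64,500. Combined base = $116,500.
Net percentage adjustment: −25% −15% +15% = −25%. $116,500 × 0.75 = $87,375.
$87,375 is at or above the $2,000 minimum.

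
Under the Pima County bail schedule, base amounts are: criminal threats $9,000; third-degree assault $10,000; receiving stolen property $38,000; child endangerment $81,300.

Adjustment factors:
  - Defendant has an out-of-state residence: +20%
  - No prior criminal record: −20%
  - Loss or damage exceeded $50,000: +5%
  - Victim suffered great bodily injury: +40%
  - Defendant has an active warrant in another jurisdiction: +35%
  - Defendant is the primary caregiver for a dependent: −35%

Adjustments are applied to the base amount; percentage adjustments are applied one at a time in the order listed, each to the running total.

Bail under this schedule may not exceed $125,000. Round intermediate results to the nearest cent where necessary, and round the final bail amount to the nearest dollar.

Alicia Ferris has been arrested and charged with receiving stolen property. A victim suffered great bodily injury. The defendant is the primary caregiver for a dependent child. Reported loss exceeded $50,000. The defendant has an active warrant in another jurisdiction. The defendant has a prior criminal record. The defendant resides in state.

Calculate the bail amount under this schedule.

Base amounts from the schedule: receiving stolen property $38,000.
Single charge. Combined base = $38,000.
Loss or damage exceeded $50,000 (+5%): $38,000 × 1.05 = $39,900.
Victim suffered great bodily injury (+40%): $39,900 × 1.4 = $55,860.
Defendant has an active warrant in another jurisdiction (+35%): $55,860 × 1.35 = $75,411.
Defendant is the primary caregiver for a dependent (−35%): $75,411 × 0.65 = $49,017.15.
$49,017.15 is within the $125,000 maximum.
Rounded to the nearest dollar: $49,017.

$49,017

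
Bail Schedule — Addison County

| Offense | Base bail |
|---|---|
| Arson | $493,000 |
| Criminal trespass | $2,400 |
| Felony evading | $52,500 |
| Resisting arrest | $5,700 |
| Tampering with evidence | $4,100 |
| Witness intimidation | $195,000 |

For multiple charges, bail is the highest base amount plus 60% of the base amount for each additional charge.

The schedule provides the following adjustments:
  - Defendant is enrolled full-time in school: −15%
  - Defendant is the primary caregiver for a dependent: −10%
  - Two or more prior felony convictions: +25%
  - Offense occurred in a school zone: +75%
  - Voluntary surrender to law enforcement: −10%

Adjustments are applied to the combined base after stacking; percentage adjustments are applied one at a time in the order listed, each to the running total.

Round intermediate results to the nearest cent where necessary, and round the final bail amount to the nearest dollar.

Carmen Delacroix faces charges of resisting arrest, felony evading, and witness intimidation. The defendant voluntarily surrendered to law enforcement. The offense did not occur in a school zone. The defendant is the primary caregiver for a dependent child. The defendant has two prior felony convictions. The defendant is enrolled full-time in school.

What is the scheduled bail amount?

Base amounts from the schedule: resisting arrest $5,700; felony evading $52,500; witness intimidation $195,000.
Stacking rule: highest base plus 60% of each additional charge. Highest is witness intimidation at $195,000. Additional: $5,700 × 60% = $3,420; $52,500 × 60% = $31,500. Combined base = $195,000 + $34,920 = $229,920.
Defendant is enrolled full-time in school (−15%): $229,920 × 0.85 = $195,432.
Defendant is the primary caregiver for a dependent (−10%): $195,432 × 0.9 = $175,888.80.
Two or more prior felony convictions (+25%): $175,888.80 × 1.25 = $219,861.
Voluntary surrender to law enforcement (−10%): $219,861 × 0.9 = $197,874.90.
Rounded to the nearest dollar: $197,875.

$197,875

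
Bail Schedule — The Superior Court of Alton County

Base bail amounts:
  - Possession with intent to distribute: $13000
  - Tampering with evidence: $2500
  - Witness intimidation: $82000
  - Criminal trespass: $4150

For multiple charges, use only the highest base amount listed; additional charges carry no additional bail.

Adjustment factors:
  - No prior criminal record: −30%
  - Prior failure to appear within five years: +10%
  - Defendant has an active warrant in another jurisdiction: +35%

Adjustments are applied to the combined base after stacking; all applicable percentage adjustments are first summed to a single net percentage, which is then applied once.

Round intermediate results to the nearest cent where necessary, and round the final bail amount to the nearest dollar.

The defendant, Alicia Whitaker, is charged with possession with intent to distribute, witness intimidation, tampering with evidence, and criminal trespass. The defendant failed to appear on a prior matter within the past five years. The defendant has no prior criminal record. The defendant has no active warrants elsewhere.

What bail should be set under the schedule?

Base amounts from the schedule: possession with intent to distribute $13000; witness intimidation $82000; tampering with evidence $2500; criminal trespass $4150.
Stacking rule: use the highest base only. Highest is witness intimidation at $82000. Combined base = $82000.
Net percentage adjustment: −30% +10% = −20%. $82000 × 0.8 = $65600.

$65600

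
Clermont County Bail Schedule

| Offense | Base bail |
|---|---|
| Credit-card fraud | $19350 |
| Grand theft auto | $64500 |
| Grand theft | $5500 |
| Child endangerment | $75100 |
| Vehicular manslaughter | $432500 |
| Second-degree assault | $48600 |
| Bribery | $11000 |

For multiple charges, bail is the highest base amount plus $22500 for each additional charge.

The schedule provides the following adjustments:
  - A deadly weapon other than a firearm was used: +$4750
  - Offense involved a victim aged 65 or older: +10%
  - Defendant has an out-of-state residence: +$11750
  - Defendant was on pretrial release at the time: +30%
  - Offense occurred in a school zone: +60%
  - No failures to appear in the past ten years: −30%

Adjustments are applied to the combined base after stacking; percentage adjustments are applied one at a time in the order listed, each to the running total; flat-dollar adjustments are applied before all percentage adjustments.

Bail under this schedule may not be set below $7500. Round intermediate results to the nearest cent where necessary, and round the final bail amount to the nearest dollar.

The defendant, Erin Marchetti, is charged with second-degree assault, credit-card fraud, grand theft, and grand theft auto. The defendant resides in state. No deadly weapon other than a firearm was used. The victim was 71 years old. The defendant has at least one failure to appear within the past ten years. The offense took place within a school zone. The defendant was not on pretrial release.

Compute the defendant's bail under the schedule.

$232320

Base amounts from the schedule: second-degree assault $48600; credit-card fraud $19350; grand theft $5500; grand theft auto $64500.
Stacking rule: highest base plus $22500 per additional charge. Highest is grand theft auto at $64500; 3 additional charges → +$67500. Combined base = $132000.
Offense involved a victim aged 65 or older (+10%): $132000 × 1.1 = $145200.
Offense occurred in a school zone (+60%): $145200 × 1.6 = $232320.
$232320 is at or above the $7500 minimum.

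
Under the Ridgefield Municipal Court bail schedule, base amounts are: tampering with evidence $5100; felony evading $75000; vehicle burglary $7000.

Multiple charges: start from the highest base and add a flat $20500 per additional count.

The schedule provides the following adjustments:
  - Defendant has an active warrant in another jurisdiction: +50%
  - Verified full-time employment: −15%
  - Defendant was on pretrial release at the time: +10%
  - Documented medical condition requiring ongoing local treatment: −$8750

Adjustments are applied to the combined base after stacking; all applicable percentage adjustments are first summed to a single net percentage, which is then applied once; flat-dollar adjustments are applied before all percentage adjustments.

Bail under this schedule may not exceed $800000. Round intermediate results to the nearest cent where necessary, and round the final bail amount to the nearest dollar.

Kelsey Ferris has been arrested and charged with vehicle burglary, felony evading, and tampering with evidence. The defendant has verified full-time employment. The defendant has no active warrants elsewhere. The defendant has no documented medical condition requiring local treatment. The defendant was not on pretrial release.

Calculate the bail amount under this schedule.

$98600

Base amounts from the schedule: vehicle burglary $7000; felony evading $75000; tampering with evidence $5100.
Stacking rule: highest base plus $20500 per additional charge. Highest is felony evading at $75000; 2 additional charges → +$41000. Combined base = $116000.
Verified full-time employment (−15%): $116000 × 0.85 = $98600.
$98600 is within the $800000 maximum.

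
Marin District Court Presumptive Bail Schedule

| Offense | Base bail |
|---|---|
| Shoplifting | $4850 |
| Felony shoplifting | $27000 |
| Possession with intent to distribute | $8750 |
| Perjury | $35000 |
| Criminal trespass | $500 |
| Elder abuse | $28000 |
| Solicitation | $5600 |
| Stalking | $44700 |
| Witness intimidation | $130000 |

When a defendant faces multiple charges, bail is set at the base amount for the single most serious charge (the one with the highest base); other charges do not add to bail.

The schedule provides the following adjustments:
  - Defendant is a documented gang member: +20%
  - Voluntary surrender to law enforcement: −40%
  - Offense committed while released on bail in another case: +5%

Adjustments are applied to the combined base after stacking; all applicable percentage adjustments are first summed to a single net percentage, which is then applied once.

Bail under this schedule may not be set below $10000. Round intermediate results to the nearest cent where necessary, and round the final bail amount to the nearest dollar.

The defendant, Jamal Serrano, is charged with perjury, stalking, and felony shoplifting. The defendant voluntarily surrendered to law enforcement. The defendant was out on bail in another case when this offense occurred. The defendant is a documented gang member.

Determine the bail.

$37995

Base amounts from the schedule: perjury $35000; stalking $44700; felony shoplifting $27000.
Stacking rule: use the highest base only. Highest is stalking at $44700. Combined base = $44700.
Net percentage adjustment: +20% −40% +5% = −15%. $44700 × 0.85 = $37995.
$37995 is at or above the $10000 minimum.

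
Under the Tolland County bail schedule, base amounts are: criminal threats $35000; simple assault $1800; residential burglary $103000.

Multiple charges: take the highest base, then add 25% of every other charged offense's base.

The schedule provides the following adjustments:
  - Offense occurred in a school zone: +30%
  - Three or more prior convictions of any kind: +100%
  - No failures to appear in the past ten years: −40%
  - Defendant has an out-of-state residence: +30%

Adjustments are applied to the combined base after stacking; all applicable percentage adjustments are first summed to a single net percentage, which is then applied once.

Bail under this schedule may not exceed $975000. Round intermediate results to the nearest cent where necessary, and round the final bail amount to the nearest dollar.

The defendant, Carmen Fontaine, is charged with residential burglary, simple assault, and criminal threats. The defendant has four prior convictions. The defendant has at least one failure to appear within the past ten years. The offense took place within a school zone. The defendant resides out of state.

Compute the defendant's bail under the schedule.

$291720

Base amounts from the schedule: residential burglary $103000; simple assault $1800; criminal threats $35000.
Stacking rule: highest base plus 25% of each additional charge. Highest is residential burglary at $103000. Additional: $1800 × 25% = $450; $35000 × 25% = $8750. Combined base = $103000 + $9200 = $112200.
Net percentage adjustment: +30% +100% +30% = +160%. $112200 × 2.6 = $291720.
$291720 is within the $975000 maximum.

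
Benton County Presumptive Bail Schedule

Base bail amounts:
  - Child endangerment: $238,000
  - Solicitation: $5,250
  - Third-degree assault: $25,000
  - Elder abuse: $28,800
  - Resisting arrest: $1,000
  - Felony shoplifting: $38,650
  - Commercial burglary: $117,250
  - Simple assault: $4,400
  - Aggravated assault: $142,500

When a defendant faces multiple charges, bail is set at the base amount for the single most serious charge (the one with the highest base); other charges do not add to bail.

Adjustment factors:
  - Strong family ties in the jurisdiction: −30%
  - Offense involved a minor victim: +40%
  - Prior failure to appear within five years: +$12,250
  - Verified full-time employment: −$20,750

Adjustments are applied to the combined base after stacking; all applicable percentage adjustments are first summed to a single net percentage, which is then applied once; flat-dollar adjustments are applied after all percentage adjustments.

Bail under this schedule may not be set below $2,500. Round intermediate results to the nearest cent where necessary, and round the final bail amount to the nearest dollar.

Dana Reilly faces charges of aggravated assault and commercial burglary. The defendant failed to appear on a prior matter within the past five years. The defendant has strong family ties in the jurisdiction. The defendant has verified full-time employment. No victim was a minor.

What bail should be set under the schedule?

Base amounts from the schedule: aggravated assault $142,500; commercial burglary $117,250.
Stacking rule: use the highest base only. Highest is aggravated assault at $142,500. Combined base = $142,500.
Strong family ties in the jurisdiction (−30%): $142,500 × 0.7 = $99,750.
Prior failure to appear within five years (+$12,250 flat): $99,750 + $12,250 = $112,000.
Verified full-time employment (−$20,750 flat): $112,000 − $20,750 = $91,250.
$91,250 is at or above the $2,500 minimum.

$91,250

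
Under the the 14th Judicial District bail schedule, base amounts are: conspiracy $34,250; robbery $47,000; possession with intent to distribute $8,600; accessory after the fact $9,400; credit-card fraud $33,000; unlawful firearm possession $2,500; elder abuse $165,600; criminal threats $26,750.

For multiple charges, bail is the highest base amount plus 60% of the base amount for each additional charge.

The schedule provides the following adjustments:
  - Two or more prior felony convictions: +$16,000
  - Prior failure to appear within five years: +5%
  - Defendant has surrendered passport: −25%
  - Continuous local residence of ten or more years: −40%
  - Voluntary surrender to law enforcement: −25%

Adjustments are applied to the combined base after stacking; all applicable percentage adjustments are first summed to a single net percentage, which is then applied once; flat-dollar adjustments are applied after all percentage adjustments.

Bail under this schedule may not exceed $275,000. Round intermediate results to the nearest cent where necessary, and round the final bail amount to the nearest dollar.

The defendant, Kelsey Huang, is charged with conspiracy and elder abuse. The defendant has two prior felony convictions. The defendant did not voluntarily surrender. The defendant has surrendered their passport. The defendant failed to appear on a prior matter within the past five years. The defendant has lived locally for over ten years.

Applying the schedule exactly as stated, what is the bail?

Base amounts from the schedule: conspiracy $34,250; elder abuse $165,600.
Stacking rule: highest base plus 60% of each additional charge. Highest is elder abuse at $165,600. Additional: $34,250 × 60% = $20,550. Combined base = $165,600 + $20,550 = $186,150.
Net percentage adjustment: +5% −25% −40% = −60%. $186,150 × 0.4 = $74,460.
Two or more prior felony convictions (+$16,000 flat): $74,460 + $16,000 = $90,460.
$90,460 is within the $275,000 maximum.

$90,460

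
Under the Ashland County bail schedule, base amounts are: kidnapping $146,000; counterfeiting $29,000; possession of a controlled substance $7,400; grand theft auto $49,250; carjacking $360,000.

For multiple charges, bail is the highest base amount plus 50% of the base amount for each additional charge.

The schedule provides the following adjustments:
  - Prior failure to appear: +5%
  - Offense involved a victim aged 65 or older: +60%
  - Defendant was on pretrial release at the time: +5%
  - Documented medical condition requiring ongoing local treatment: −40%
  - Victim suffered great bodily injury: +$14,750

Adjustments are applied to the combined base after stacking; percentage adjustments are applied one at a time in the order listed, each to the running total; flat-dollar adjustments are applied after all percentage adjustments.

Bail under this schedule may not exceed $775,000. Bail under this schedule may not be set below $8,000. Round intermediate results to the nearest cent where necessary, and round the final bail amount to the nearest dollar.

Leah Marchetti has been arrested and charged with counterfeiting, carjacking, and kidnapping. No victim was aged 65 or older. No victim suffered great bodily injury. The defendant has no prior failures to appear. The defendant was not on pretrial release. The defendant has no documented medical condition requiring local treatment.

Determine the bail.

$447,500

Base amounts from the schedule: counterfeiting $29,000; carjacking $360,000; kidnapping $146,000.
Stacking rule: highest base plus 50% of each additional charge. Highest is carjacking at $360,000. Additional: $29,000 × 50% = $14,500; $146,000 × 50% = $73,000. Combined base = $360,000 + $87,500 = $447,500.
No adjustment factors apply to this defendant.
$447,500 is within the $775,000 maximum.
$447,500 is at or above the $8,000 minimum.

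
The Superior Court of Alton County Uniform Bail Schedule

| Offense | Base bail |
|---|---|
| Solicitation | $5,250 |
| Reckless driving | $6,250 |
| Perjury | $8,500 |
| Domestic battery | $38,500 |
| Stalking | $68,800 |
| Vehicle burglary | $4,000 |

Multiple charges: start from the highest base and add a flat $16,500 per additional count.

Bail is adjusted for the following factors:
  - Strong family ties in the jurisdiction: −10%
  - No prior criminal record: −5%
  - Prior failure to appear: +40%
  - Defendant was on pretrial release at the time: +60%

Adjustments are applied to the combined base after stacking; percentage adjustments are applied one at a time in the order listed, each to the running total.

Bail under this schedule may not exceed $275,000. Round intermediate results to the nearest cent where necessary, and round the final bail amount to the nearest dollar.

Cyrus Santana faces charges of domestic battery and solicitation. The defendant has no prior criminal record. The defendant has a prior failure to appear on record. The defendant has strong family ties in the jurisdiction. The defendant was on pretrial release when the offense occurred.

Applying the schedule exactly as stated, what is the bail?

Base amounts from the schedule: domestic battery $38,500; solicitation $5,250.
Stacking rule: highest base plus $16,500 per additional charge. Highest is domestic battery at $38,500; 1 additional charge → +$16,500. Combined base = $55,000.
Strong family ties in the jurisdiction (−10%): $55,000 × 0.9 = $49,500.
No prior criminal record (−5%): $49,500 × 0.95 = $47,025.
Prior failure to appear (+40%): $47,025 × 1.4 = $65,835.
Defendant was on pretrial release at the time (+60%): $65,835 × 1.6 = $105,336.
$105,336 is within the $275,000 maximum.

$105,336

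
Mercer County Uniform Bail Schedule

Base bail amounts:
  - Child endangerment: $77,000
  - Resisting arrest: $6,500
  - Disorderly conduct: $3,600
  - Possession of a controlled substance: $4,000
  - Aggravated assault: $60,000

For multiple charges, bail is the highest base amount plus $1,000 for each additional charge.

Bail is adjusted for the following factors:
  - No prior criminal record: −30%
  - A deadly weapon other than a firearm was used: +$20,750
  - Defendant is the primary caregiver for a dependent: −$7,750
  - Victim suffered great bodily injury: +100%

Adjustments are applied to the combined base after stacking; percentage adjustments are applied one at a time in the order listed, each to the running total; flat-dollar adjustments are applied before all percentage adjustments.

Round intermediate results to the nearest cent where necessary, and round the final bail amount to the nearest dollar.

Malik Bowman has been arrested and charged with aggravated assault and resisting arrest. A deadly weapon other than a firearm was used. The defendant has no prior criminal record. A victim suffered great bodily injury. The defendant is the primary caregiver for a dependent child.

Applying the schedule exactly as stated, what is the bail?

Base amounts from the schedule: aggravated assault $60,000; resisting arrest $6,500.
Stacking rule: highest base plus $1,000 per additional charge. Highest is aggravated assault at $60,000; 1 additional charge → +$1,000. Combined base = $61,000.
A deadly weapon other than a firearm was used (+$20,750 flat): $61,000 + $20,750 = $81,750.
Defendant is the primary caregiver for a dependent (−$7,750 flat): $81,750 − $7,750 = $74,000.
No prior criminal record (−30%): $74,000 × 0.7 = $51,800.
Victim suffered great bodily injury (+100%): $51,800 × 2 = $103,600.

$103,600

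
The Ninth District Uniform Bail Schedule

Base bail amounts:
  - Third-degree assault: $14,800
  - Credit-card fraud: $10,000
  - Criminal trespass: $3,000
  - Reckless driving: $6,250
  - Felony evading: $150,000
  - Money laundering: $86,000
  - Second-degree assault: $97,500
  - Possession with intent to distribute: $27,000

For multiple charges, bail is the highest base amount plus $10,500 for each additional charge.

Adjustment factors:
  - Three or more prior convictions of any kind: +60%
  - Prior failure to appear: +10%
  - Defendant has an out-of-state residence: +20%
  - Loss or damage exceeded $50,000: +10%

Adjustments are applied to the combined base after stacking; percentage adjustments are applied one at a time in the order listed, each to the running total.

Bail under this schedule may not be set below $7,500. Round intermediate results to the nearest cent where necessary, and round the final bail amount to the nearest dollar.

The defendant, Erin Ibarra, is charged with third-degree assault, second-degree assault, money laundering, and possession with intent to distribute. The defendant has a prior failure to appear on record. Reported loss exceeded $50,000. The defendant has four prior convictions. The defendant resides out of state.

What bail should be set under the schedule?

Base amounts from the schedule: third-degree assault $14,800; second-degree assault $97,500; money laundering $86,000; possession with intent to distribute $27,000.
Stacking rule: highest base plus $10,500 per additional charge. Highest is second-degree assault at $97,500; 3 additional charges → +$31,500. Combined base = $129,000.
Three or more prior convictions of any kind (+60%): $129,000 × 1.6 = $206,400.
Prior failure to appear (+10%): $206,400 × 1.1 = $227,040.
Defendant has an out-of-state residence (+20%): $227,040 × 1.2 = $272,448.
Loss or damage exceeded $50,000 (+10%): $272,448 × 1.1 = $299,692.80.
$299,692.80 is at or above the $7,500 minimum.
Rounded to the nearest dollar: $299,693.

$299,693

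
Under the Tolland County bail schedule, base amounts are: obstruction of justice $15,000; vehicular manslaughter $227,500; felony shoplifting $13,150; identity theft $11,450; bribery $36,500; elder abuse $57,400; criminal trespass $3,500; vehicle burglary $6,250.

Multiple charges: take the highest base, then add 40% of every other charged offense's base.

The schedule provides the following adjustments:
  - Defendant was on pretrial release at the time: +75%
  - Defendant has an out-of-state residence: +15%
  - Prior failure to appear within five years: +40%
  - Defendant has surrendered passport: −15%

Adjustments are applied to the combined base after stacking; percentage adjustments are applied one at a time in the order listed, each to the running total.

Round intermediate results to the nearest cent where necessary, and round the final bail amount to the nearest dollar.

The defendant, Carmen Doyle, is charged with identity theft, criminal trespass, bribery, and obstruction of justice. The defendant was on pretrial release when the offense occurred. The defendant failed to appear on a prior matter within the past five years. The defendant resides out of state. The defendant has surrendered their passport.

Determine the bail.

Base amounts from the schedule: identity theft $11,450; criminal trespass $3,500; bribery $36,500; obstruction of justice $15,000.
Stacking rule: highest base plus 40% of each additional charge. Highest is bribery at $36,500. Additional: $11,450 × 40% = $4,580; $3,500 × 40% = $1,400; $15,000 × 40% = $6,000. Combined base = $36,500 + $11,980 = $48,480.
Defendant was on pretrial release at the time (+75%): $48,480 × 1.75 = $84,840.
Defendant has an out-of-state residence (+15%): $84,840 × 1.15 = $97,566.
Prior failure to appear within five years (+40%): $97,566 × 1.4 = $136,592.40.
Defendant has surrendered passport (−15%): $136,592.40 × 0.85 = $116,103.54.
Rounded to the nearest dollar: $116,104.

$116,104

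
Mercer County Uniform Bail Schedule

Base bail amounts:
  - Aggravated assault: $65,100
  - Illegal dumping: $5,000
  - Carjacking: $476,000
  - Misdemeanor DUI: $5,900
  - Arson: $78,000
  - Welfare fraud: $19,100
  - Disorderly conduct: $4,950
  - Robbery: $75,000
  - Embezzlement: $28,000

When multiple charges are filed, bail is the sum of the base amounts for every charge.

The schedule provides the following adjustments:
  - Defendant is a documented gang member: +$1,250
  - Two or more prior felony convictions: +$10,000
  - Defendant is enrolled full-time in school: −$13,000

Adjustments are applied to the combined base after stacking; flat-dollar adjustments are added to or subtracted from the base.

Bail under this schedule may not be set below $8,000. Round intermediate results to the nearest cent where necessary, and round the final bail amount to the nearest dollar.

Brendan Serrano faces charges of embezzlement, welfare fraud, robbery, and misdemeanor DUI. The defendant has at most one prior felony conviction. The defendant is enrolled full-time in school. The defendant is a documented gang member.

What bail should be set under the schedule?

$116,250

Base amounts from the schedule: embezzlement $28,000; welfare fraud $19,100; robbery $75,000; misdemeanor DUI $5,900.
Stacking rule: sum of all bases. $28,000 + $19,100 + $75,000 + $5,900 = $128,000.
Defendant is a documented gang member (+$1,250 flat): $128,000 + $1,250 = $129,250.
Defendant is enrolled full-time in school (−$13,000 flat): $129,250 − $13,000 = $116,250.
$116,250 is at or above the $8,000 minimum.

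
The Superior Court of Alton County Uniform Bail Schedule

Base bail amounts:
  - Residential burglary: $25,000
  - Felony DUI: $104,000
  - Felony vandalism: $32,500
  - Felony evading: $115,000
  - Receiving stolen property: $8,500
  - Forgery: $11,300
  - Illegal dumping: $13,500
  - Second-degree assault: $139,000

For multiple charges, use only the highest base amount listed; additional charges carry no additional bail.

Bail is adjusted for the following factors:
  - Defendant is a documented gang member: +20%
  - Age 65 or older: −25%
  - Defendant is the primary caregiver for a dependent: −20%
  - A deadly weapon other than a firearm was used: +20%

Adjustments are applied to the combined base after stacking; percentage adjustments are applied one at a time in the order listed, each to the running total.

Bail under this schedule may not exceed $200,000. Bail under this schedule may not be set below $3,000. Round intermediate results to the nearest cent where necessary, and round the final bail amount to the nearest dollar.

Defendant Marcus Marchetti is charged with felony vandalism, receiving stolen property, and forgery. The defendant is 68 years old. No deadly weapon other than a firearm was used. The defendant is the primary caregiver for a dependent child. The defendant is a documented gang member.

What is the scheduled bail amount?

Base amounts from the schedule: felony vandalism $32,500; receiving stolen property $8,500; forgery $11,300.
Stacking rule: use the highest base only. Highest is felony vandalism at $32,500. Combined base = $32,500.
Defendant is a documented gang member (+20%): $32,500 × 1.2 = $39,000.
Age 65 or older (−25%): $39,000 × 0.75 = $29,250.
Defendant is the primary caregiver for a dependent (−20%): $29,250 × 0.8 = $23,400.
$23,400 is within the $200,000 maximum.
$23,400 is at or above the $3,000 minimum.

$23,400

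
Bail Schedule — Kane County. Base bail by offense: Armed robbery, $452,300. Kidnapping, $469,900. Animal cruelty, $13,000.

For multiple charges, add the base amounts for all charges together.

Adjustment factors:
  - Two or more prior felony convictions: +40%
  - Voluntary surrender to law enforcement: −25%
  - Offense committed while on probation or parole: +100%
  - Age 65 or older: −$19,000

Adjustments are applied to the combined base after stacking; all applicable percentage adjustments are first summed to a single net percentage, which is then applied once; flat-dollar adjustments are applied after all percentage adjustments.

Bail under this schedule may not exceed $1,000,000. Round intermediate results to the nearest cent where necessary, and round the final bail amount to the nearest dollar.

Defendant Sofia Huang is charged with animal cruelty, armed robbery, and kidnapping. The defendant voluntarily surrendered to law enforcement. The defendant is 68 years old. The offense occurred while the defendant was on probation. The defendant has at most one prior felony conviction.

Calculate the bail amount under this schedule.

Base amounts from the schedule: animal cruelty $13,000; armed robbery $452,300; kidnapping $469,900.
Stacking rule: sum of all bases. $13,000 + $452,300 + $469,900 = $935,200.
Net percentage adjustment: −25% +100% = +75%. $935,200 × 1.75 = $1,636,600.
Age 65 or older (−$19,000 flat): $1,636,600 − $19,000 = $1,617,600.
Result $1,617,600 exceeds the maximum of $1,000,000; bail is capped at $1,000,000.

$1,000,000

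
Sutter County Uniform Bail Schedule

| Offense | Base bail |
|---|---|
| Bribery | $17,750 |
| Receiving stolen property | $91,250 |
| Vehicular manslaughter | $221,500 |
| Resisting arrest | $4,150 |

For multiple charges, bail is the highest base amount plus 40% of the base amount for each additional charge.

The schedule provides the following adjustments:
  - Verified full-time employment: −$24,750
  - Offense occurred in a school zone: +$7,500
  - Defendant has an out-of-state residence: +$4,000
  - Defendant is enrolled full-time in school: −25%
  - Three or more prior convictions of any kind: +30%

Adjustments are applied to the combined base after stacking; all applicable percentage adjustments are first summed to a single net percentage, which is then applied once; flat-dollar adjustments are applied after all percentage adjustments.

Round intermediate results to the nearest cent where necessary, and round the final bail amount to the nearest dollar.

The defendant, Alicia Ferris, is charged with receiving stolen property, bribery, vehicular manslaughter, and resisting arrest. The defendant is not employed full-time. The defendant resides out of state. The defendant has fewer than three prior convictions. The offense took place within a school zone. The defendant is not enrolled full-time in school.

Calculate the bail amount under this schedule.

Base amounts from the schedule: receiving stolen property $91,250; bribery $17,750; vehicular manslaughter $221,500; resisting arrest $4,150.
Stacking rule: highest base plus 40% of each additional charge. Highest is vehicular manslaughter at $221,500. Additional: $91,250 × 40% = $36,500; $17,750 × 40% = $7,100; $4,150 × 40% = $1,660. Combined base = $221,500 + $45,260 = $266,760.
Offense occurred in a school zone (+$7,500 flat): $266,760 + $7,500 = $274,260.
Defendant has an out-of-state residence (+$4,000 flat): $274,260 + $4,000 = $278,260.

$278,260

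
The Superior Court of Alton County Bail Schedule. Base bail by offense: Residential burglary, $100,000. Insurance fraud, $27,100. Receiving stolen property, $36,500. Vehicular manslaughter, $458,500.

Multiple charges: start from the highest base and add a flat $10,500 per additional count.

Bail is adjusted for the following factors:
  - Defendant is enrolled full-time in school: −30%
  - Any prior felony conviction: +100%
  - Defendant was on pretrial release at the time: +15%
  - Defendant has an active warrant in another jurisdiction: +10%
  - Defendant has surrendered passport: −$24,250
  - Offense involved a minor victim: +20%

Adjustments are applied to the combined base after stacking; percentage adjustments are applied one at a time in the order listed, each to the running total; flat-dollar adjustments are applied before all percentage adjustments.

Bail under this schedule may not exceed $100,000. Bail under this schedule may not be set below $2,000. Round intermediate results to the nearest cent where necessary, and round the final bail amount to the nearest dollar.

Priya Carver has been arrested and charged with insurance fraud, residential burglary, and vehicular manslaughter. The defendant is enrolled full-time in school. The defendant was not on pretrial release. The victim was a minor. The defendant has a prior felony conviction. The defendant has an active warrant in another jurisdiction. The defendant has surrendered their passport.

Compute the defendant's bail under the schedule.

Base amounts from the schedule: insurance fraud $27,100; residential burglary $100,000; vehicular manslaughter $458,500.
Stacking rule: highest base plus $10,500 per additional charge. Highest is vehicular manslaughter at $458,500; 2 additional charges → +$21,000. Combined base = $479,500.
Defendant has surrendered passport (−$24,250 flat): $479,500 − $24,250 = $455,250.
Defendant is enrolled full-time in school (−30%): $455,250 × 0.7 = $318,675.
Any prior felony conviction (+100%): $318,675 × 2 = $637,350.
Defendant has an active warrant in another jurisdiction (+10%): $637,350 × 1.1 = $701,085.
Offense involved a minor victim (+20%): $701,085 × 1.2 = $841,302.
Result $841,302 exceeds the maximum of $100,000; bail is capped at $100,000.
$100,000 is at or above the $2,000 minimum.

$100,000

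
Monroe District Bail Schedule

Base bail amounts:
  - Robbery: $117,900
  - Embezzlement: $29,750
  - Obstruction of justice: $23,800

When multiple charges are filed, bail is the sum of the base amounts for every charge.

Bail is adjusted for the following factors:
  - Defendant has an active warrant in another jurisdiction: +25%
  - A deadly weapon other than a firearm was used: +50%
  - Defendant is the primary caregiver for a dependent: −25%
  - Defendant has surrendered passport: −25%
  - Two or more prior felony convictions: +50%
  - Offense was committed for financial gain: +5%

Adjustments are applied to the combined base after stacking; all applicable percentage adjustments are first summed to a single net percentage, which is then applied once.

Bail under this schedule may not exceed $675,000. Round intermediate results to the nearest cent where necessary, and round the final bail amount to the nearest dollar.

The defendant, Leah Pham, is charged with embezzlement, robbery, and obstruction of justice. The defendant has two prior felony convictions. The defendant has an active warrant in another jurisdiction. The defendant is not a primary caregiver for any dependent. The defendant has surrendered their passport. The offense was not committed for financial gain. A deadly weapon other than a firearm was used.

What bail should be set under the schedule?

$342,900

Base amounts from the schedule: embezzlement $29,750; robbery $117,900; obstruction of justice $23,800.
Stacking rule: sum of all bases. $29,750 + $117,900 + $23,800 = $171,450.
Net percentage adjustment: +25% +50% −25% +50% = +100%. $171,450 × 2 = $342,900.
$342,900 is within the $675,000 maximum.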